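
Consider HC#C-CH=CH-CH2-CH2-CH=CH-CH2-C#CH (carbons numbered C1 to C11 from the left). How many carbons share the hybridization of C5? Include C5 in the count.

C5 is sp3 (only σ bonds).
C1: sp
C2: sp
C3: sp2
C4: sp2
C5: sp3 ✓
C6: sp3 ✓
C7: sp2
C8: sp2
C9: sp3 ✓
C10: sp
C11: sp
3 carbons are sp3.

3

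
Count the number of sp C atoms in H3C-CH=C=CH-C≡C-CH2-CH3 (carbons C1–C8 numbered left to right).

3

C1: sp3
C2: sp2
C3: sp ✓
C4: sp2
C5: sp ✓
C6: sp ✓
C7: sp3
C8: sp3
C3, C5, C6 → 3 sp carbons.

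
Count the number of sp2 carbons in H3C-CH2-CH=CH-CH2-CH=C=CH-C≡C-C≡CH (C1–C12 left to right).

4

C1: sp3
C2: sp3
C3: sp2 ✓
C4: sp2 ✓
C5: sp3
C6: sp2 ✓
C7: sp
C8: sp2 ✓
C9: sp
C10: sp
C11: sp
C12: sp
C3, C4, C6, C8 → 4 sp2 carbons.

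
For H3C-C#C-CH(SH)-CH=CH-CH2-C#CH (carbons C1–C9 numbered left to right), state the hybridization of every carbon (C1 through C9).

C1 (4 σ bonds) has steric number 4: sp3.
C2 (2 σ bonds, plus two π bonds) has steric number 2: sp.
C3 carries 2 σ bonds, plus two π bonds, giving a steric number of 2, so it is sp.
C4 (4 σ bonds) has steric number 4: sp3.
C5 carries 3 σ bonds, plus one π bond, giving a steric number of 3, so it is sp2.
C6 has 3 σ bonds, plus one π bond: steric number 3 → sp2.
C7 is sp3: 4 σ bonds, 4 electron-density regions.
C8 is sp: 2 σ bonds, plus two π bonds, 2 electron-density regions.
C9 carries 2 σ bonds, plus two π bonds, giving a steric number of 2, so it is sp.

C1 sp3, C2 sp, C3 sp, C4 sp3, C5 sp2, C6 sp2, C7 sp3, C8 sp, C9 sp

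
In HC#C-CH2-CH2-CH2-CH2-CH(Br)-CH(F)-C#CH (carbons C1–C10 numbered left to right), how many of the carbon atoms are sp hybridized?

4

C1: sp ✓
C2: sp ✓
C3: sp3
C4: sp3
C5: sp3
C6: sp3
C7: sp3
C8: sp3
C9: sp ✓
C10: sp ✓
C1, C2, C9, C10 → 4 sp carbons.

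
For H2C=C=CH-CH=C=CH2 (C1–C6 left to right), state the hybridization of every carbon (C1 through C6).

C1 — 3 σ bonds, plus one π bond. Steric number 3, so sp2.
C2: 2 σ bonds, plus two π bonds — 2 electron domains, sp.
C3 — 3 σ bonds, plus one π bond. Steric number 3, so sp2.
C4 — 3 σ bonds, plus one π bond. Steric number 3, so sp2.
C5 (2 σ bonds, plus two π bonds) has steric number 2: sp.
C6 (3 σ bonds, plus one π bond) has steric number 3: sp2.

C1 sp2, C2 sp, C3 sp2, C4 sp2, C5 sp, C6 sp2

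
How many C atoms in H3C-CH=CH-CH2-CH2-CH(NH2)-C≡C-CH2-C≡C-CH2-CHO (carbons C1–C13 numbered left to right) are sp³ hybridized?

C1: sp3 ✓
C2: sp2
C3: sp2
C4: sp3 ✓
C5: sp3 ✓
C6: sp3 ✓
C7: sp
C8: sp
C9: sp3 ✓
C10: sp
C11: sp
C12: sp3 ✓
C13: sp2
C1, C4, C5, C6, C9, C12 → 6 sp3 carbons.

6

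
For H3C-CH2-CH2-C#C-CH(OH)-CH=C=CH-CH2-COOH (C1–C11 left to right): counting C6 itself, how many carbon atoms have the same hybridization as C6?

5

C6 is sp3 (only σ bonds).
C1: sp3 ✓
C2: sp3 ✓
C3: sp3 ✓
C4: sp
C5: sp
C6: sp3 ✓
C7: sp2
C8: sp
C9: sp2
C10: sp3 ✓
C11: sp2
5 carbons are sp3.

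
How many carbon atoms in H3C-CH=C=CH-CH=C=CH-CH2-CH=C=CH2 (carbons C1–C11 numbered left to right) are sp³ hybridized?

2

C1: sp3 ✓
C2: sp2
C3: sp
C4: sp2
C5: sp2
C6: sp
C7: sp2
C8: sp3 ✓
C9: sp2
C10: sp
C11: sp2
C1, C8 → 2 sp3 carbons.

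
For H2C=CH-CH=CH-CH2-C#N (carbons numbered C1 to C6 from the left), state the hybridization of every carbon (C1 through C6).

C1 sp2, C2 sp2, C3 sp2, C4 sp2, C5 sp3, C6 sp

C1 (3 σ bonds, plus one π bond) has steric number 3: sp2.
C2 carries 3 σ bonds, plus one π bond, giving a steric number of 3, so it is sp2.
C3 has 3 σ bonds, plus one π bond: steric number 3 → sp2.
C4 carries 3 σ bonds, plus one π bond, giving a steric number of 3, so it is sp2.
C5 carries 4 σ bonds, giving a steric number of 4, so it is sp3.
C6: 2 σ bonds, plus two π bonds — 2 electron domains, sp.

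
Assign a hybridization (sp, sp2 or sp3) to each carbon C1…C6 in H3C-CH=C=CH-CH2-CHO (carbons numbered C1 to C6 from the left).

C1 (4 σ bonds) has steric number 4: sp3.
C2 (3 σ bonds, plus one π bond) has steric number 3: sp2.
C3: 2 σ bonds, plus two π bonds — 2 electron domains, sp.
C4 is sp2: 3 σ bonds, plus one π bond, 3 electron-density regions.
C5 (4 σ bonds) has steric number 4: sp3.
C6: 3 σ bonds, plus one π bond — 3 electron domains, sp2.

C1 sp3, C2 sp2, C3 sp, C4 sp2, C5 sp3, C6 sp2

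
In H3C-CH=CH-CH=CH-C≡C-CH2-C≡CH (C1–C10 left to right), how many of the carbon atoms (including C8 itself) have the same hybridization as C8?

C8 is sp3 (only σ bonds).
C1: sp3 ✓
C2: sp2
C3: sp2
C4: sp2
C5: sp2
C6: sp
C7: sp
C8: sp3 ✓
C9: sp
C10: sp
2 carbons are sp3.

2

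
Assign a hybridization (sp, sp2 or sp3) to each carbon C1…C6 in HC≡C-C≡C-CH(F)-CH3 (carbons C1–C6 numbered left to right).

C1 sp, C2 sp, C3 sp, C4 sp, C5 sp3, C6 sp3

C1 is sp: 2 σ bonds, plus two π bonds, 2 electron-density regions.
C2 — 2 σ bonds, plus two π bonds. Steric number 2, so sp.
C3 has 2 σ bonds, plus two π bonds: steric number 2 → sp.
C4: 2 σ bonds, plus two π bonds; 2 regions of electron density → sp.
C5 is sp3: 4 σ bonds, 4 electron-density regions.
C6 — 4 σ bonds. Steric number 4, so sp3.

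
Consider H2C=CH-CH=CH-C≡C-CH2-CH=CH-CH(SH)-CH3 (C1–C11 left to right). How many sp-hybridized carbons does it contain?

2

C1: sp2
C2: sp2
C3: sp2
C4: sp2
C5: sp ✓
C6: sp ✓
C7: sp3
C8: sp2
C9: sp2
C10: sp3
C11: sp3
C5, C6 → 2 sp carbons.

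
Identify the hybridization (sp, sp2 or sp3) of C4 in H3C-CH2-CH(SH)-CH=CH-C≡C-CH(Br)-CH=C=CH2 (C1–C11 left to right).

C4 has 3 σ bonds, plus one π bond: steric number 3 → sp2.

sp^2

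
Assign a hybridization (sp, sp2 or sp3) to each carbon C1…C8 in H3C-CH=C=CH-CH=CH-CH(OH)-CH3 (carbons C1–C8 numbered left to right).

C1 sp3, C2 sp2, C3 sp, C4 sp2, C5 sp2, C6 sp2, C7 sp3, C8 sp3

C1: 4 σ bonds — 4 electron domains, sp3.
C2 is sp2: 3 σ bonds, plus one π bond, 3 electron-density regions.
C3 has 2 σ bonds, plus two π bonds: steric number 2 → sp.
C4 — 3 σ bonds, plus one π bond. Steric number 3, so sp2.
C5 — 3 σ bonds, plus one π bond. Steric number 3, so sp2.
C6 carries 3 σ bonds, plus one π bond, giving a steric number of 3, so it is sp2.
C7 has 4 σ bonds: steric number 4 → sp3.
C8 is sp3: 4 σ bonds, 4 electron-density regions.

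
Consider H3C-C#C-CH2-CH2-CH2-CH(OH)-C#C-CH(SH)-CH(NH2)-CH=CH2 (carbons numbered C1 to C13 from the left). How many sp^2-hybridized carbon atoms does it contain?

2

C1: sp3
C2: sp
C3: sp
C4: sp3
C5: sp3
C6: sp3
C7: sp3
C8: sp
C9: sp
C10: sp3
C11: sp3
C12: sp2 ✓
C13: sp2 ✓
C12, C13 → 2 sp2 carbons.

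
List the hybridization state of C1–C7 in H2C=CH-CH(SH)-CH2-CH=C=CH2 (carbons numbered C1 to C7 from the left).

C1 sp2, C2 sp2, C3 sp3, C4 sp3, C5 sp2, C6 sp, C7 sp2

C1 — 3 σ bonds, plus one π bond. Steric number 3, so sp2.
C2 (3 σ bonds, plus one π bond) has steric number 3: sp2.
C3: 4 σ bonds — 4 electron domains, sp3.
C4 (4 σ bonds) has steric number 4: sp3.
C5 is sp2: 3 σ bonds, plus one π bond, 3 electron-density regions.
C6 has 2 σ bonds, plus two π bonds: steric number 2 → sp.
C7 is sp2: 3 σ bonds, plus one π bond, 3 electron-density regions.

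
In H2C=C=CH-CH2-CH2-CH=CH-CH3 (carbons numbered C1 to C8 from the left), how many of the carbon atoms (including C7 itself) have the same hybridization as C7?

4

C7 is sp2 (one π bond).
C1: sp2 ✓
C2: sp
C3: sp2 ✓
C4: sp3
C5: sp3
C6: sp2 ✓
C7: sp2 ✓
C8: sp3
4 carbons are sp2.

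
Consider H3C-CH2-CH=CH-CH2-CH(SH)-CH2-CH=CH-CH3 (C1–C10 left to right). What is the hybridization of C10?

C10 — 4 σ bonds. Steric number 4, so sp3.

sp3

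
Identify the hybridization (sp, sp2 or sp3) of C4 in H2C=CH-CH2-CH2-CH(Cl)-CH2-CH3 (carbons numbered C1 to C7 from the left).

sp^3

C4 has 4 σ bonds: steric number 4 → sp3.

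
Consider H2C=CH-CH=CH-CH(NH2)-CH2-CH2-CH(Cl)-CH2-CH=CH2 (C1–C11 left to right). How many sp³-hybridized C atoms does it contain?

5

C1: sp2
C2: sp2
C3: sp2
C4: sp2
C5: sp3 ✓
C6: sp3 ✓
C7: sp3 ✓
C8: sp3 ✓
C9: sp3 ✓
C10: sp2
C11: sp2
C5, C6, C7, C8, C9 → 5 sp3 carbons.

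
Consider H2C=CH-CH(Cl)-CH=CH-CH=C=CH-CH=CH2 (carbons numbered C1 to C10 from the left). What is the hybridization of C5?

C5 carries 3 σ bonds, plus one π bond, giving a steric number of 3, so it is sp2.

sp^2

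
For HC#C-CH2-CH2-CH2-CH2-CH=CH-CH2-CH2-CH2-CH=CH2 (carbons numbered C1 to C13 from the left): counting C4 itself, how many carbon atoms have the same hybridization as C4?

7

C4 is sp3 (only σ bonds).
C1: sp
C2: sp
C3: sp3 ✓
C4: sp3 ✓
C5: sp3 ✓
C6: sp3 ✓
C7: sp2
C8: sp2
C9: sp3 ✓
C10: sp3 ✓
C11: sp3 ✓
C12: sp2
C13: sp2
7 carbons are sp3.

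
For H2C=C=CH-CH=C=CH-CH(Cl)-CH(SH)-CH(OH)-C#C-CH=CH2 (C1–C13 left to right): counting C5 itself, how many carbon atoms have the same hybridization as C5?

C5 is sp (two π bonds).
C1: sp2
C2: sp ✓
C3: sp2
C4: sp2
C5: sp ✓
C6: sp2
C7: sp3
C8: sp3
C9: sp3
C10: sp ✓
C11: sp ✓
C12: sp2
C13: sp2
4 carbons are sp.

4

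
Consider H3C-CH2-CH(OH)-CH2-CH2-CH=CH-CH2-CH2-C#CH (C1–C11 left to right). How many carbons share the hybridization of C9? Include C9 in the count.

C9 is sp3 (only σ bonds).
C1: sp3 ✓
C2: sp3 ✓
C3: sp3 ✓
C4: sp3 ✓
C5: sp3 ✓
C6: sp2
C7: sp2
C8: sp3 ✓
C9: sp3 ✓
C10: sp
C11: sp
7 carbons are sp3.

7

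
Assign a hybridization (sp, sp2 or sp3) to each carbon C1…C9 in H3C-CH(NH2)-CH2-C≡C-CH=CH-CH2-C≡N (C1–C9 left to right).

C1 — 4 σ bonds. Steric number 4, so sp3.
C2 (4 σ bonds) has steric number 4: sp3.
C3 — 4 σ bonds. Steric number 4, so sp3.
C4: 2 σ bonds, plus two π bonds; 2 regions of electron density → sp.
C5 carries 2 σ bonds, plus two π bonds, giving a steric number of 2, so it is sp.
C6 (3 σ bonds, plus one π bond) has steric number 3: sp2.
C7 (3 σ bonds, plus one π bond) has steric number 3: sp2.
C8 (4 σ bonds) has steric number 4: sp3.
C9: 2 σ bonds, plus two π bonds — 2 electron domains, sp.

C1 sp3, C2 sp3, C3 sp3, C4 sp, C5 sp, C6 sp2, C7 sp2, C8 sp3, C9 sp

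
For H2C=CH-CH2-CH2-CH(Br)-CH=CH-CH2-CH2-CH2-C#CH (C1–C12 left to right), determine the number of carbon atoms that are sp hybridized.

2

C1: sp2
C2: sp2
C3: sp3
C4: sp3
C5: sp3
C6: sp2
C7: sp2
C8: sp3
C9: sp3
C10: sp3
C11: sp ✓
C12: sp ✓
C11, C12 → 2 sp carbons.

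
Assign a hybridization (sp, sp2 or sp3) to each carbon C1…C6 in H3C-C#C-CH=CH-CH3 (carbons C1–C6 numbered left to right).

C1: 4 σ bonds; 4 regions of electron density → sp3.
C2: 2 σ bonds, plus two π bonds; 2 regions of electron density → sp.
C3 carries 2 σ bonds, plus two π bonds, giving a steric number of 2, so it is sp.
C4 carries 3 σ bonds, plus one π bond, giving a steric number of 3, so it is sp2.
C5 — 3 σ bonds, plus one π bond. Steric number 3, so sp2.
C6: 4 σ bonds — 4 electron domains, sp3.

C1 sp3, C2 sp, C3 sp, C4 sp2, C5 sp2, C6 sp3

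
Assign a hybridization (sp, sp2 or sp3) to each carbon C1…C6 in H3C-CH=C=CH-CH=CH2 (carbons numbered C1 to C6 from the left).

C1 sp3, C2 sp2, C3 sp, C4 sp2, C5 sp2, C6 sp2

C1 (4 σ bonds) has steric number 4: sp3.
C2 (3 σ bonds, plus one π bond) has steric number 3: sp2.
C3 carries 2 σ bonds, plus two π bonds, giving a steric number of 2, so it is sp.
C4 — 3 σ bonds, plus one π bond. Steric number 3, so sp2.
C5: 3 σ bonds, plus one π bond — 3 electron domains, sp2.
C6 has 3 σ bonds, plus one π bond: steric number 3 → sp2.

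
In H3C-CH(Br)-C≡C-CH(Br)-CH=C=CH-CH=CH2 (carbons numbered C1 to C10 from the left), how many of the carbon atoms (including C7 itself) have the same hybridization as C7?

C7 is sp (two π bonds).
C1: sp3
C2: sp3
C3: sp ✓
C4: sp ✓
C5: sp3
C6: sp2
C7: sp ✓
C8: sp2
C9: sp2
C10: sp2
3 carbons are sp.

3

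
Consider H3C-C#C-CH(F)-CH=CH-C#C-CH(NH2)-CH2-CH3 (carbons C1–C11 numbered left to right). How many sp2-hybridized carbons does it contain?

2

C1: sp3
C2: sp
C3: sp
C4: sp3
C5: sp2 ✓
C6: sp2 ✓
C7: sp
C8: sp
C9: sp3
C10: sp3
C11: sp3
C5, C6 → 2 sp2 carbons.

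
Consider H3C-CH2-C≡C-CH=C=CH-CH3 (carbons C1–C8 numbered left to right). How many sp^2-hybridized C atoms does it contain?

C1: sp3
C2: sp3
C3: sp
C4: sp
C5: sp2 ✓
C6: sp
C7: sp2 ✓
C8: sp3
C5, C7 → 2 sp2 carbons.

2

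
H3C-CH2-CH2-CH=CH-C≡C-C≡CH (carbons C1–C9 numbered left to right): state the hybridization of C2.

C2 has 4 σ bonds: steric number 4 → sp3.

sp3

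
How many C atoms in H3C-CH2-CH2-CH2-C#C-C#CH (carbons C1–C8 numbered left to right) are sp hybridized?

C1: sp3
C2: sp3
C3: sp3
C4: sp3
C5: sp ✓
C6: sp ✓
C7: sp ✓
C8: sp ✓
C5, C6, C7, C8 → 4 sp carbons.

4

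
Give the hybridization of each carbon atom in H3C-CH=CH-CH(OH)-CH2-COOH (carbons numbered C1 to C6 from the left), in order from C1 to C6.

C1 sp3, C2 sp2, C3 sp2, C4 sp3, C5 sp3, C6 sp2

C1 is sp3: 4 σ bonds, 4 electron-density regions.
C2: 3 σ bonds, plus one π bond — 3 electron domains, sp2.
C3 carries 3 σ bonds, plus one π bond, giving a steric number of 3, so it is sp2.
C4: 4 σ bonds — 4 electron domains, sp3.
C5 has 4 σ bonds: steric number 4 → sp3.
C6 is sp2: 3 σ bonds, plus one π bond, 3 electron-density regions.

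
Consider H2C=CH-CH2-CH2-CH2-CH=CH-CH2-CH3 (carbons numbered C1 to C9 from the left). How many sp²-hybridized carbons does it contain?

4

C1: sp2 ✓
C2: sp2 ✓
C3: sp3
C4: sp3
C5: sp3
C6: sp2 ✓
C7: sp2 ✓
C8: sp3
C9: sp3
C1, C2, C6, C7 → 4 sp2 carbons.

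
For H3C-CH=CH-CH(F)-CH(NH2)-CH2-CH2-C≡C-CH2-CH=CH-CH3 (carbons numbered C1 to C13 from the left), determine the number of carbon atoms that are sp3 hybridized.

C1: sp3 ✓
C2: sp2
C3: sp2
C4: sp3 ✓
C5: sp3 ✓
C6: sp3 ✓
C7: sp3 ✓
C8: sp
C9: sp
C10: sp3 ✓
C11: sp2
C12: sp2
C13: sp3 ✓
C1, C4, C5, C6, C7, C10, C13 → 7 sp3 carbons.

7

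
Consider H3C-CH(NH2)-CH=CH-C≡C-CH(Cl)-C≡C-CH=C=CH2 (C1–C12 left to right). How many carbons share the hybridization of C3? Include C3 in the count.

C3 is sp2 (one π bond).
C1: sp3
C2: sp3
C3: sp2 ✓
C4: sp2 ✓
C5: sp
C6: sp
C7: sp3
C8: sp
C9: sp
C10: sp2 ✓
C11: sp
C12: sp2 ✓
4 carbons are sp2.

4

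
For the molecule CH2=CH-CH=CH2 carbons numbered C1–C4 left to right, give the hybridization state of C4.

sp²

C4: 3 σ bonds, plus one π bond — 3 electron domains, sp2.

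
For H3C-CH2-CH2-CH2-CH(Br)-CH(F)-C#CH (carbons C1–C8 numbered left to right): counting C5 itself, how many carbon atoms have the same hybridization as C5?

C5 is sp3 (only σ bonds).
C1: sp3 ✓
C2: sp3 ✓
C3: sp3 ✓
C4: sp3 ✓
C5: sp3 ✓
C6: sp3 ✓
C7: sp
C8: sp
6 carbons are sp3.

6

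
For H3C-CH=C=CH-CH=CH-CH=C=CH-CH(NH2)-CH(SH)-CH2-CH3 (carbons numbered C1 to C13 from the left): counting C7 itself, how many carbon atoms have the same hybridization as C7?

6

C7 is sp2 (one π bond).
C1: sp3
C2: sp2 ✓
C3: sp
C4: sp2 ✓
C5: sp2 ✓
C6: sp2 ✓
C7: sp2 ✓
C8: sp
C9: sp2 ✓
C10: sp3
C11: sp3
C12: sp3
C13: sp3
6 carbons are sp2.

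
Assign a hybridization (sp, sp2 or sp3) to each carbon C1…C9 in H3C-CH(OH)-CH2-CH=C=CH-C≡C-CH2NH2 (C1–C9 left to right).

C1 sp3, C2 sp3, C3 sp3, C4 sp2, C5 sp, C6 sp2, C7 sp, C8 sp, C9 sp3

C1 is sp3: 4 σ bonds, 4 electron-density regions.
C2 (4 σ bonds) has steric number 4: sp3.
C3: 4 σ bonds — 4 electron domains, sp3.
C4 is sp2: 3 σ bonds, plus one π bond, 3 electron-density regions.
C5 — 2 σ bonds, plus two π bonds. Steric number 2, so sp.
C6 carries 3 σ bonds, plus one π bond, giving a steric number of 3, so it is sp2.
C7 has 2 σ bonds, plus two π bonds: steric number 2 → sp.
C8 is sp: 2 σ bonds, plus two π bonds, 2 electron-density regions.
C9 carries 4 σ bonds, giving a steric number of 4, so it is sp3.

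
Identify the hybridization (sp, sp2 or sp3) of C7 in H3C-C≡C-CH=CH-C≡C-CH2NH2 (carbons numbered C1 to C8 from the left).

sp

C7 has 2 σ bonds, plus two π bonds: steric number 2 → sp.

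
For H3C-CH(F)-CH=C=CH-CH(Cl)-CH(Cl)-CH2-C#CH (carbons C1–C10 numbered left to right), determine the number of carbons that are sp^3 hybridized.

C1: sp3 ✓
C2: sp3 ✓
C3: sp2
C4: sp
C5: sp2
C6: sp3 ✓
C7: sp3 ✓
C8: sp3 ✓
C9: sp
C10: sp
C1, C2, C6, C7, C8 → 5 sp3 carbons.

5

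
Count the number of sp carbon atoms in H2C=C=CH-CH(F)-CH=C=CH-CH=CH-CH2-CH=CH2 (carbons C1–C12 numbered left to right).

C1: sp2
C2: sp ✓
C3: sp2
C4: sp3
C5: sp2
C6: sp ✓
C7: sp2
C8: sp2
C9: sp2
C10: sp3
C11: sp2
C12: sp2
C2, C6 → 2 sp carbons.

2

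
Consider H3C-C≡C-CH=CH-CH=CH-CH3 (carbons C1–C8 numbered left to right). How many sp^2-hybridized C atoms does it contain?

C1: sp3
C2: sp
C3: sp
C4: sp2 ✓
C5: sp2 ✓
C6: sp2 ✓
C7: sp2 ✓
C8: sp3
C4, C5, C6, C7 → 4 sp2 carbons.

4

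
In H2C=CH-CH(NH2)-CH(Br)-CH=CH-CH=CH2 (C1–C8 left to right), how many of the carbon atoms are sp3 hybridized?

2

C1: sp2
C2: sp2
C3: sp3 ✓
C4: sp3 ✓
C5: sp2
C6: sp2
C7: sp2
C8: sp2
C3, C4 → 2 sp3 carbons.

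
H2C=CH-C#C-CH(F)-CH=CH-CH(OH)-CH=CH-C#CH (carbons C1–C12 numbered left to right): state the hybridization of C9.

sp2

C9 carries 3 σ bonds, plus one π bond, giving a steric number of 3, so it is sp2.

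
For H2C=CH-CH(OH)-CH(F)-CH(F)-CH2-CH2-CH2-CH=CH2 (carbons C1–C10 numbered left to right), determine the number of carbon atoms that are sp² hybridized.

4

C1: sp2 ✓
C2: sp2 ✓
C3: sp3
C4: sp3
C5: sp3
C6: sp3
C7: sp3
C8: sp3
C9: sp2 ✓
C10: sp2 ✓
C1, C2, C9, C10 → 4 sp2 carbons.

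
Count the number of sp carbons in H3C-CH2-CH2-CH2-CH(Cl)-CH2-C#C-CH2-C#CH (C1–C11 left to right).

4

C1: sp3
C2: sp3
C3: sp3
C4: sp3
C5: sp3
C6: sp3
C7: sp ✓
C8: sp ✓
C9: sp3
C10: sp ✓
C11: sp ✓
C7, C8, C10, C11 → 4 sp carbons.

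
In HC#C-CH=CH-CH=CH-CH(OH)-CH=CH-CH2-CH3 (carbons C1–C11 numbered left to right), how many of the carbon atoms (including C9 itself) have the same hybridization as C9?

C9 is sp2 (one π bond).
C1: sp
C2: sp
C3: sp2 ✓
C4: sp2 ✓
C5: sp2 ✓
C6: sp2 ✓
C7: sp3
C8: sp2 ✓
C9: sp2 ✓
C10: sp3
C11: sp3
6 carbons are sp2.

6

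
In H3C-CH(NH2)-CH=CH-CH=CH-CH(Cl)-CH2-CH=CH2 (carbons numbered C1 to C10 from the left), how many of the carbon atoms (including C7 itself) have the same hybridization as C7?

4

C7 is sp3 (only σ bonds).
C1: sp3 ✓
C2: sp3 ✓
C3: sp2
C4: sp2
C5: sp2
C6: sp2
C7: sp3 ✓
C8: sp3 ✓
C9: sp2
C10: sp2
4 carbons are sp3.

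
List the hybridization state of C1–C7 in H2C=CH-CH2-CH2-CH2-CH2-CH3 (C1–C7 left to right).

C1 carries 3 σ bonds, plus one π bond, giving a steric number of 3, so it is sp2.
C2 — 3 σ bonds, plus one π bond. Steric number 3, so sp2.
C3 (4 σ bonds) has steric number 4: sp3.
C4 — 4 σ bonds. Steric number 4, so sp3.
C5 is sp3: 4 σ bonds, 4 electron-density regions.
C6 — 4 σ bonds. Steric number 4, so sp3.
C7 (4 σ bonds) has steric number 4: sp3.

C1 sp2, C2 sp2, C3 sp3, C4 sp3, C5 sp3, C6 sp3, C7 sp3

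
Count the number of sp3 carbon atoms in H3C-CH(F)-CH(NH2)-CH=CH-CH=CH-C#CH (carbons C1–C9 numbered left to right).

3

C1: sp3 ✓
C2: sp3 ✓
C3: sp3 ✓
C4: sp2
C5: sp2
C6: sp2
C7: sp2
C8: sp
C9: sp
C1, C2, C3 → 3 sp3 carbons.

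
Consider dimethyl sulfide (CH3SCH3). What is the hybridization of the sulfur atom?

The sulfur atom (2 σ bonds and 2 lone pairs) has steric number 4: sp3.

sp3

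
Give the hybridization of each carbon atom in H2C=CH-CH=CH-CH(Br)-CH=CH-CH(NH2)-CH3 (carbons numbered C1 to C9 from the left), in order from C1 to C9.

C1 has 3 σ bonds, plus one π bond: steric number 3 → sp2.
C2 (3 σ bonds, plus one π bond) has steric number 3: sp2.
C3 — 3 σ bonds, plus one π bond. Steric number 3, so sp2.
C4 (3 σ bonds, plus one π bond) has steric number 3: sp2.
C5 is sp3: 4 σ bonds, 4 electron-density regions.
C6 is sp2: 3 σ bonds, plus one π bond, 3 electron-density regions.
C7 — 3 σ bonds, plus one π bond. Steric number 3, so sp2.
C8: 4 σ bonds — 4 electron domains, sp3.
C9 (4 σ bonds) has steric number 4: sp3.

C1 sp2, C2 sp2, C3 sp2, C4 sp2, C5 sp3, C6 sp2, C7 sp2, C8 sp3, C9 sp3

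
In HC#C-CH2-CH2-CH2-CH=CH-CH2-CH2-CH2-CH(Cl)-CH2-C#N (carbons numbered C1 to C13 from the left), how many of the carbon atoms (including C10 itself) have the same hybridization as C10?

8

C10 is sp3 (only σ bonds).
C1: sp
C2: sp
C3: sp3 ✓
C4: sp3 ✓
C5: sp3 ✓
C6: sp2
C7: sp2
C8: sp3 ✓
C9: sp3 ✓
C10: sp3 ✓
C11: sp3 ✓
C12: sp3 ✓
C13: sp
8 carbons are sp3.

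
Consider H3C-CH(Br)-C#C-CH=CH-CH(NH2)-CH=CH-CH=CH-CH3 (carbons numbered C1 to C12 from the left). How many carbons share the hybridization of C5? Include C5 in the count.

6

C5 is sp2 (one π bond).
C1: sp3
C2: sp3
C3: sp
C4: sp
C5: sp2 ✓
C6: sp2 ✓
C7: sp3
C8: sp2 ✓
C9: sp2 ✓
C10: sp2 ✓
C11: sp2 ✓
C12: sp3
6 carbons are sp2.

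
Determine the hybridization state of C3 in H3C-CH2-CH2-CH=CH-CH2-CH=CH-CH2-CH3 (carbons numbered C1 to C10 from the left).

sp^3

C3 is sp3: 4 σ bonds, 4 electron-density regions.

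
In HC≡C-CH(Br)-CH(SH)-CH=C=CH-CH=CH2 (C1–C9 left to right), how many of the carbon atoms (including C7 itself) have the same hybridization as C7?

C7 is sp2 (one π bond).
C1: sp
C2: sp
C3: sp3
C4: sp3
C5: sp2 ✓
C6: sp
C7: sp2 ✓
C8: sp2 ✓
C9: sp2 ✓
4 carbons are sp2.

4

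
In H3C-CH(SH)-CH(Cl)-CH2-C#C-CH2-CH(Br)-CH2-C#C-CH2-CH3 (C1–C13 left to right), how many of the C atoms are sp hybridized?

4

C1: sp3
C2: sp3
C3: sp3
C4: sp3
C5: sp ✓
C6: sp ✓
C7: sp3
C8: sp3
C9: sp3
C10: sp ✓
C11: sp ✓
C12: sp3
C13: sp3
C5, C6, C10, C11 → 4 sp carbons.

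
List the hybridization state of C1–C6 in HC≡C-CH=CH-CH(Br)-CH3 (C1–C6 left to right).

C1 has 2 σ bonds, plus two π bonds: steric number 2 → sp.
C2 — 2 σ bonds, plus two π bonds. Steric number 2, so sp.
C3 is sp2: 3 σ bonds, plus one π bond, 3 electron-density regions.
C4 has 3 σ bonds, plus one π bond: steric number 3 → sp2.
C5: 4 σ bonds; 4 regions of electron density → sp3.
C6 (4 σ bonds) has steric number 4: sp3.

C1 sp, C2 sp, C3 sp2, C4 sp2, C5 sp3, C6 sp3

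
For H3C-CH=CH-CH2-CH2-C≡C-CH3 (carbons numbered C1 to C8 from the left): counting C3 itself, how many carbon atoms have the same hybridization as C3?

2

C3 is sp2 (one π bond).
C1: sp3
C2: sp2 ✓
C3: sp2 ✓
C4: sp3
C5: sp3
C6: sp
C7: sp
C8: sp3
2 carbons are sp2.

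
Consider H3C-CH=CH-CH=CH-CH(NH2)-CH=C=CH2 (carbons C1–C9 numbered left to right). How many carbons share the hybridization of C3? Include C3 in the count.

C3 is sp2 (one π bond).
C1: sp3
C2: sp2 ✓
C3: sp2 ✓
C4: sp2 ✓
C5: sp2 ✓
C6: sp3
C7: sp2 ✓
C8: sp
C9: sp2 ✓
6 carbons are sp2.

6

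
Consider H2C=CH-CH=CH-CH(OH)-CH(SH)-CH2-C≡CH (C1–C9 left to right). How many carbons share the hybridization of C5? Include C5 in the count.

C5 is sp3 (only σ bonds).
C1: sp2
C2: sp2
C3: sp2
C4: sp2
C5: sp3 ✓
C6: sp3 ✓
C7: sp3 ✓
C8: sp
C9: sp
3 carbons are sp3.

3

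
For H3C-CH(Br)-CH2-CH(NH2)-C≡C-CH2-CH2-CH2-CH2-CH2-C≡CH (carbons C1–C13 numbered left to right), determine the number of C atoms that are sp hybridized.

C1: sp3
C2: sp3
C3: sp3
C4: sp3
C5: sp ✓
C6: sp ✓
C7: sp3
C8: sp3
C9: sp3
C10: sp3
C11: sp3
C12: sp ✓
C13: sp ✓
C5, C6, C12, C13 → 4 sp carbons.

4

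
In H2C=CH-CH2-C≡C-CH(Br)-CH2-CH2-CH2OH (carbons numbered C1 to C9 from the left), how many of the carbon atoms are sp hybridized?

2

C1: sp2
C2: sp2
C3: sp3
C4: sp ✓
C5: sp ✓
C6: sp3
C7: sp3
C8: sp3
C9: sp3
C4, C5 → 2 sp carbons.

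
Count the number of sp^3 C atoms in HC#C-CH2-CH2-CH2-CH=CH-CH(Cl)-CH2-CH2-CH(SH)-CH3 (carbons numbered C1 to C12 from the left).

8

C1: sp
C2: sp
C3: sp3 ✓
C4: sp3 ✓
C5: sp3 ✓
C6: sp2
C7: sp2
C8: sp3 ✓
C9: sp3 ✓
C10: sp3 ✓
C11: sp3 ✓
C12: sp3 ✓
C3, C4, C5, C8, C9, C10, C11, C12 → 8 sp3 carbons.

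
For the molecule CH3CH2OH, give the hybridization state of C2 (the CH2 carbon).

sp^3

C2 (the CH2 carbon) (4 σ bonds) has steric number 4: sp3.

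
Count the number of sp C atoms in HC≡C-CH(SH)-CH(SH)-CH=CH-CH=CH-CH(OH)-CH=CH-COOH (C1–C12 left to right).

C1: sp ✓
C2: sp ✓
C3: sp3
C4: sp3
C5: sp2
C6: sp2
C7: sp2
C8: sp2
C9: sp3
C10: sp2
C11: sp2
C12: sp2
C1, C2 → 2 sp carbons.

2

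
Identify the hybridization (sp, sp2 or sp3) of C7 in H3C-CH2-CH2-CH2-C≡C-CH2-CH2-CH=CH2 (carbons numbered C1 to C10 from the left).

C7: 4 σ bonds — 4 electron domains, sp3.

sp3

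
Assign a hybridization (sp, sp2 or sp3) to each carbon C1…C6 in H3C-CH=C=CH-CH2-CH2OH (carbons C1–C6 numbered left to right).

C1: 4 σ bonds; 4 regions of electron density → sp3.
C2 is sp2: 3 σ bonds, plus one π bond, 3 electron-density regions.
C3 — 2 σ bonds, plus two π bonds. Steric number 2, so sp.
C4 carries 3 σ bonds, plus one π bond, giving a steric number of 3, so it is sp2.
C5 is sp3: 4 σ bonds, 4 electron-density regions.
C6: 4 σ bonds; 4 regions of electron density → sp3.

C1 sp3, C2 sp2, C3 sp, C4 sp2, C5 sp3, C6 sp3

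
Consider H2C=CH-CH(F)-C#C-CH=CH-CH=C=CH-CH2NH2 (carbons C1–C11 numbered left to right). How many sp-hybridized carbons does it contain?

3

C1: sp2
C2: sp2
C3: sp3
C4: sp ✓
C5: sp ✓
C6: sp2
C7: sp2
C8: sp2
C9: sp ✓
C10: sp2
C11: sp3
C4, C5, C9 → 3 sp carbons.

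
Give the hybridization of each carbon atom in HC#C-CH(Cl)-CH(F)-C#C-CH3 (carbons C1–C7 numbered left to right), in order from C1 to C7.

C1 is sp: 2 σ bonds, plus two π bonds, 2 electron-density regions.
C2: 2 σ bonds, plus two π bonds — 2 electron domains, sp.
C3: 4 σ bonds; 4 regions of electron density → sp3.
C4 is sp3: 4 σ bonds, 4 electron-density regions.
C5: 2 σ bonds, plus two π bonds; 2 regions of electron density → sp.
C6: 2 σ bonds, plus two π bonds; 2 regions of electron density → sp.
C7 (4 σ bonds) has steric number 4: sp3.

C1 sp, C2 sp, C3 sp3, C4 sp3, C5 sp, C6 sp, C7 sp3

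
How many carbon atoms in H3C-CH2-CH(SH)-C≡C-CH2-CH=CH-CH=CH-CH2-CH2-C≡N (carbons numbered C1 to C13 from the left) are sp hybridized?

3

C1: sp3
C2: sp3
C3: sp3
C4: sp ✓
C5: sp ✓
C6: sp3
C7: sp2
C8: sp2
C9: sp2
C10: sp2
C11: sp3
C12: sp3
C13: sp ✓
C4, C5, C13 → 3 sp carbons.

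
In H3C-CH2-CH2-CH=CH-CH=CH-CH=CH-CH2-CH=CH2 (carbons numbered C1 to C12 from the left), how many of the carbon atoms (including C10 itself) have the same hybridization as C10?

4

C10 is sp3 (only σ bonds).
C1: sp3 ✓
C2: sp3 ✓
C3: sp3 ✓
C4: sp2
C5: sp2
C6: sp2
C7: sp2
C8: sp2
C9: sp2
C10: sp3 ✓
C11: sp2
C12: sp2
4 carbons are sp3.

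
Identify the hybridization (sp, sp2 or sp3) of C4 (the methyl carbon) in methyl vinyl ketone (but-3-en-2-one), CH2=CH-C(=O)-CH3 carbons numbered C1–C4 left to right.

sp³

C4 (the methyl carbon) — 4 σ bonds. Steric number 4, so sp3.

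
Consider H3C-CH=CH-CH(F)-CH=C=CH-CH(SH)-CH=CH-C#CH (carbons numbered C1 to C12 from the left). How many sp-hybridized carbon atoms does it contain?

3

C1: sp3
C2: sp2
C3: sp2
C4: sp3
C5: sp2
C6: sp ✓
C7: sp2
C8: sp3
C9: sp2
C10: sp2
C11: sp ✓
C12: sp ✓
C6, C11, C12 → 3 sp carbons.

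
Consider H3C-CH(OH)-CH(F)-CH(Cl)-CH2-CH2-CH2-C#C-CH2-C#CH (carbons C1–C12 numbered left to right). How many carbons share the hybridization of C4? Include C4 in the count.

8

C4 is sp3 (only σ bonds).
C1: sp3 ✓
C2: sp3 ✓
C3: sp3 ✓
C4: sp3 ✓
C5: sp3 ✓
C6: sp3 ✓
C7: sp3 ✓
C8: sp
C9: sp
C10: sp3 ✓
C11: sp
C12: sp
8 carbons are sp3.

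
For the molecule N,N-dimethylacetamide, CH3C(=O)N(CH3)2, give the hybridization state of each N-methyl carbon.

sp^3

Each N-methyl carbon (4 σ bonds) has steric number 4: sp3.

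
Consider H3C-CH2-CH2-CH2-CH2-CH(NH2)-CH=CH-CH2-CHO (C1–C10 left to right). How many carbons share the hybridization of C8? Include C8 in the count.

C8 is sp2 (one π bond).
C1: sp3
C2: sp3
C3: sp3
C4: sp3
C5: sp3
C6: sp3
C7: sp2 ✓
C8: sp2 ✓
C9: sp3
C10: sp2 ✓
3 carbons are sp2.

3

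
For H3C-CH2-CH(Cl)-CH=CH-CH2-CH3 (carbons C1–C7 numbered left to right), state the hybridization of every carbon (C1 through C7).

C1 sp3, C2 sp3, C3 sp3, C4 sp2, C5 sp2, C6 sp3, C7 sp3

C1 (4 σ bonds) has steric number 4: sp3.
C2: 4 σ bonds — 4 electron domains, sp3.
C3 — 4 σ bonds. Steric number 4, so sp3.
C4 — 3 σ bonds, plus one π bond. Steric number 3, so sp2.
C5: 3 σ bonds, plus one π bond — 3 electron domains, sp2.
C6 is sp3: 4 σ bonds, 4 electron-density regions.
C7 has 4 σ bonds: steric number 4 → sp3.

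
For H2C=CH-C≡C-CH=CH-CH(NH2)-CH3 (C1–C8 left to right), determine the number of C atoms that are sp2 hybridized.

C1: sp2 ✓
C2: sp2 ✓
C3: sp
C4: sp
C5: sp2 ✓
C6: sp2 ✓
C7: sp3
C8: sp3
C1, C2, C5, C6 → 4 sp2 carbons.

4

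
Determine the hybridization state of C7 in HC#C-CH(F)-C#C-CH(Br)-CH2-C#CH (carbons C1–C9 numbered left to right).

C7 — 4 σ bonds. Steric number 4, so sp3.

sp^3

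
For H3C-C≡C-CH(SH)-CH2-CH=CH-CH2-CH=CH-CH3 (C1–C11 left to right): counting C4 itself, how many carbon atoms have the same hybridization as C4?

5

C4 is sp3 (only σ bonds).
C1: sp3 ✓
C2: sp
C3: sp
C4: sp3 ✓
C5: sp3 ✓
C6: sp2
C7: sp2
C8: sp3 ✓
C9: sp2
C10: sp2
C11: sp3 ✓
5 carbons are sp3.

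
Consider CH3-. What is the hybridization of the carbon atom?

Three σ bonds + one lone pair = steric number 4 → sp3, pyramidal.

sp³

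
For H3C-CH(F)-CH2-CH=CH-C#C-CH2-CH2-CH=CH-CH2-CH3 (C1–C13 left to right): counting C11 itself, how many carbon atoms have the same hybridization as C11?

4

C11 is sp2 (one π bond).
C1: sp3
C2: sp3
C3: sp3
C4: sp2 ✓
C5: sp2 ✓
C6: sp
C7: sp
C8: sp3
C9: sp3
C10: sp2 ✓
C11: sp2 ✓
C12: sp3
C13: sp3
4 carbons are sp2.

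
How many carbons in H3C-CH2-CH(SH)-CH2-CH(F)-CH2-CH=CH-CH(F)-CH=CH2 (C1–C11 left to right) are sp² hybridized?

C1: sp3
C2: sp3
C3: sp3
C4: sp3
C5: sp3
C6: sp3
C7: sp2 ✓
C8: sp2 ✓
C9: sp3
C10: sp2 ✓
C11: sp2 ✓
C7, C8, C10, C11 → 4 sp2 carbons.

4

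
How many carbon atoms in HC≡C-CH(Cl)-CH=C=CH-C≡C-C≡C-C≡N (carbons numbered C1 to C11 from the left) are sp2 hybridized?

C1: sp
C2: sp
C3: sp3
C4: sp2 ✓
C5: sp
C6: sp2 ✓
C7: sp
C8: sp
C9: sp
C10: sp
C11: sp
C4, C6 → 2 sp2 carbons.

2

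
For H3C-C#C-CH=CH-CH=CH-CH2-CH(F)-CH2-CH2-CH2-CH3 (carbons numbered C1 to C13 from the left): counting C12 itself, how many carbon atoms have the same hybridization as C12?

7

C12 is sp3 (only σ bonds).
C1: sp3 ✓
C2: sp
C3: sp
C4: sp2
C5: sp2
C6: sp2
C7: sp2
C8: sp3 ✓
C9: sp3 ✓
C10: sp3 ✓
C11: sp3 ✓
C12: sp3 ✓
C13: sp3 ✓
7 carbons are sp3.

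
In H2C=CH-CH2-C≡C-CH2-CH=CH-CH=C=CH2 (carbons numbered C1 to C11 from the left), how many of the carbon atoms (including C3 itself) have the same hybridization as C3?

C3 is sp3 (only σ bonds).
C1: sp2
C2: sp2
C3: sp3 ✓
C4: sp
C5: sp
C6: sp3 ✓
C7: sp2
C8: sp2
C9: sp2
C10: sp
C11: sp2
2 carbons are sp3.

2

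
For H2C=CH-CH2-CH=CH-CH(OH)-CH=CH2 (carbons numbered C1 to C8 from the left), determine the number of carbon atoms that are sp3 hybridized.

2

C1: sp2
C2: sp2
C3: sp3 ✓
C4: sp2
C5: sp2
C6: sp3 ✓
C7: sp2
C8: sp2
C3, C6 → 2 sp3 carbons.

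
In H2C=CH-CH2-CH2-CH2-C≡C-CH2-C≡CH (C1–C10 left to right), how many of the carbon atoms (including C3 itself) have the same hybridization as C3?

C3 is sp3 (only σ bonds).
C1: sp2
C2: sp2
C3: sp3 ✓
C4: sp3 ✓
C5: sp3 ✓
C6: sp
C7: sp
C8: sp3 ✓
C9: sp
C10: sp
4 carbons are sp3.

4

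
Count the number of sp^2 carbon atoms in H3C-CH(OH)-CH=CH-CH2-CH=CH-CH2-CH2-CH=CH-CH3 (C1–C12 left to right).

C1: sp3
C2: sp3
C3: sp2 ✓
C4: sp2 ✓
C5: sp3
C6: sp2 ✓
C7: sp2 ✓
C8: sp3
C9: sp3
C10: sp2 ✓
C11: sp2 ✓
C12: sp3
C3, C4, C6, C7, C10, C11 → 6 sp2 carbons.

6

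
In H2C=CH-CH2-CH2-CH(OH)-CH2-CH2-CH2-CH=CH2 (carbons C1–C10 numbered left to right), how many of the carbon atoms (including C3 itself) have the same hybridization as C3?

6

C3 is sp3 (only σ bonds).
C1: sp2
C2: sp2
C3: sp3 ✓
C4: sp3 ✓
C5: sp3 ✓
C6: sp3 ✓
C7: sp3 ✓
C8: sp3 ✓
C9: sp2
C10: sp2
6 carbons are sp3.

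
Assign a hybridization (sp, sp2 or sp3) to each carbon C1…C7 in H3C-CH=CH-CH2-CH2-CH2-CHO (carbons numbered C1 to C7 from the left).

C1 sp3, C2 sp2, C3 sp2, C4 sp3, C5 sp3, C6 sp3, C7 sp2

C1 — 4 σ bonds. Steric number 4, so sp3.
C2: 3 σ bonds, plus one π bond; 3 regions of electron density → sp2.
C3: 3 σ bonds, plus one π bond — 3 electron domains, sp2.
C4 is sp3: 4 σ bonds, 4 electron-density regions.
C5 is sp3: 4 σ bonds, 4 electron-density regions.
C6: 4 σ bonds — 4 electron domains, sp3.
C7: 3 σ bonds, plus one π bond — 3 electron domains, sp2.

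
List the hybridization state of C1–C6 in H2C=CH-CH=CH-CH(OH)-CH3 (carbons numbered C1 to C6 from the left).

C1 sp2, C2 sp2, C3 sp2, C4 sp2, C5 sp3, C6 sp3

C1 (3 σ bonds, plus one π bond) has steric number 3: sp2.
C2 is sp2: 3 σ bonds, plus one π bond, 3 electron-density regions.
C3 has 3 σ bonds, plus one π bond: steric number 3 → sp2.
C4 (3 σ bonds, plus one π bond) has steric number 3: sp2.
C5 has 4 σ bonds: steric number 4 → sp3.
C6 (4 σ bonds) has steric number 4: sp3.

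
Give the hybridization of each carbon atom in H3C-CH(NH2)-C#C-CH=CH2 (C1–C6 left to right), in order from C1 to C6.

C1 sp3, C2 sp3, C3 sp, C4 sp, C5 sp2, C6 sp2

C1 is sp3: 4 σ bonds, 4 electron-density regions.
C2 is sp3: 4 σ bonds, 4 electron-density regions.
C3: 2 σ bonds, plus two π bonds; 2 regions of electron density → sp.
C4: 2 σ bonds, plus two π bonds; 2 regions of electron density → sp.
C5 is sp2: 3 σ bonds, plus one π bond, 3 electron-density regions.
C6 is sp2: 3 σ bonds, plus one π bond, 3 electron-density regions.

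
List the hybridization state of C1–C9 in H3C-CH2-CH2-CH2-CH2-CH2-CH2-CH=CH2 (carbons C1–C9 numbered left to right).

C1: 4 σ bonds; 4 regions of electron density → sp3.
C2: 4 σ bonds; 4 regions of electron density → sp3.
C3 (4 σ bonds) has steric number 4: sp3.
C4 carries 4 σ bonds, giving a steric number of 4, so it is sp3.
C5 is sp3: 4 σ bonds, 4 electron-density regions.
C6 has 4 σ bonds: steric number 4 → sp3.
C7 has 4 σ bonds: steric number 4 → sp3.
C8 carries 3 σ bonds, plus one π bond, giving a steric number of 3, so it is sp2.
C9: 3 σ bonds, plus one π bond — 3 electron domains, sp2.

C1 sp3, C2 sp3, C3 sp3, C4 sp3, C5 sp3, C6 sp3, C7 sp3, C8 sp2, C9 sp2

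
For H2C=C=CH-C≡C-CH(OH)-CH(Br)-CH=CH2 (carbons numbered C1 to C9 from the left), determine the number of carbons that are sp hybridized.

C1: sp2
C2: sp ✓
C3: sp2
C4: sp ✓
C5: sp ✓
C6: sp3
C7: sp3
C8: sp2
C9: sp2
C2, C4, C5 → 3 sp carbons.

3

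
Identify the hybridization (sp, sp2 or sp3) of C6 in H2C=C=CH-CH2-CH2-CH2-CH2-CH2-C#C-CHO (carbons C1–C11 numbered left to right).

sp3

C6: 4 σ bonds; 4 regions of electron density → sp3.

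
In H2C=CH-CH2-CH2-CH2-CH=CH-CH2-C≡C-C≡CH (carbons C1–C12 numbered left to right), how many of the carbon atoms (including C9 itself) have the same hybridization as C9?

C9 is sp (two π bonds).
C1: sp2
C2: sp2
C3: sp3
C4: sp3
C5: sp3
C6: sp2
C7: sp2
C8: sp3
C9: sp ✓
C10: sp ✓
C11: sp ✓
C12: sp ✓
4 carbons are sp.

4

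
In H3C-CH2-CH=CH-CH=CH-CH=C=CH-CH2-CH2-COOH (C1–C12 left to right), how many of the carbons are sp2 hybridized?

C1: sp3
C2: sp3
C3: sp2 ✓
C4: sp2 ✓
C5: sp2 ✓
C6: sp2 ✓
C7: sp2 ✓
C8: sp
C9: sp2 ✓
C10: sp3
C11: sp3
C12: sp2 ✓
C3, C4, C5, C6, C7, C9, C12 → 7 sp2 carbons.

7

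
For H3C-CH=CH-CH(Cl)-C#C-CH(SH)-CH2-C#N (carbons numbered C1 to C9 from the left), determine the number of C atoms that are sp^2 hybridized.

C1: sp3
C2: sp2 ✓
C3: sp2 ✓
C4: sp3
C5: sp
C6: sp
C7: sp3
C8: sp3
C9: sp
C2, C3 → 2 sp2 carbons.

2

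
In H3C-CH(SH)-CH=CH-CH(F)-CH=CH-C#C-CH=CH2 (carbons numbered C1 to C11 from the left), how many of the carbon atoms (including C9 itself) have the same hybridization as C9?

C9 is sp (two π bonds).
C1: sp3
C2: sp3
C3: sp2
C4: sp2
C5: sp3
C6: sp2
C7: sp2
C8: sp ✓
C9: sp ✓
C10: sp2
C11: sp2
2 carbons are sp.

2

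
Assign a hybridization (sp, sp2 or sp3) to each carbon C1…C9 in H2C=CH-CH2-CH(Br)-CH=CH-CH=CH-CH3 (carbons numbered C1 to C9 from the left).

C1 carries 3 σ bonds, plus one π bond, giving a steric number of 3, so it is sp2.
C2: 3 σ bonds, plus one π bond — 3 electron domains, sp2.
C3 carries 4 σ bonds, giving a steric number of 4, so it is sp3.
C4 has 4 σ bonds: steric number 4 → sp3.
C5 carries 3 σ bonds, plus one π bond, giving a steric number of 3, so it is sp2.
C6 carries 3 σ bonds, plus one π bond, giving a steric number of 3, so it is sp2.
C7: 3 σ bonds, plus one π bond — 3 electron domains, sp2.
C8 is sp2: 3 σ bonds, plus one π bond, 3 electron-density regions.
C9 (4 σ bonds) has steric number 4: sp3.

C1 sp2, C2 sp2, C3 sp3, C4 sp3, C5 sp2, C6 sp2, C7 sp2, C8 sp2, C9 sp3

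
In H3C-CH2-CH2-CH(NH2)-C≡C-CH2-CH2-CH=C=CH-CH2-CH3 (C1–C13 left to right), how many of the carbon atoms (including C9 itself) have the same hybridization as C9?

C9 is sp2 (one π bond).
C1: sp3
C2: sp3
C3: sp3
C4: sp3
C5: sp
C6: sp
C7: sp3
C8: sp3
C9: sp2 ✓
C10: sp
C11: sp2 ✓
C12: sp3
C13: sp3
2 carbons are sp2.

2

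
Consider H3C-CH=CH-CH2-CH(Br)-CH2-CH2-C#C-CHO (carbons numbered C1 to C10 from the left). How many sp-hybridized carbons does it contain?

2

C1: sp3
C2: sp2
C3: sp2
C4: sp3
C5: sp3
C6: sp3
C7: sp3
C8: sp ✓
C9: sp ✓
C10: sp2
C8, C9 → 2 sp carbons.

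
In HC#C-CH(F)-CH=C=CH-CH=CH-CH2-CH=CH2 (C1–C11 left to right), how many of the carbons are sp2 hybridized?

C1: sp
C2: sp
C3: sp3
C4: sp2 ✓
C5: sp
C6: sp2 ✓
C7: sp2 ✓
C8: sp2 ✓
C9: sp3
C10: sp2 ✓
C11: sp2 ✓
C4, C6, C7, C8, C10, C11 → 6 sp2 carbons.

6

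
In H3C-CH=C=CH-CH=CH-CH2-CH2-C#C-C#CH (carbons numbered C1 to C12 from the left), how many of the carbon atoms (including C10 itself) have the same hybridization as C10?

5

C10 is sp (two π bonds).
C1: sp3
C2: sp2
C3: sp ✓
C4: sp2
C5: sp2
C6: sp2
C7: sp3
C8: sp3
C9: sp ✓
C10: sp ✓
C11: sp ✓
C12: sp ✓
5 carbons are sp.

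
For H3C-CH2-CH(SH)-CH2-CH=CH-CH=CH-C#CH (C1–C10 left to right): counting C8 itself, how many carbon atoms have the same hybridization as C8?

C8 is sp2 (one π bond).
C1: sp3
C2: sp3
C3: sp3
C4: sp3
C5: sp2 ✓
C6: sp2 ✓
C7: sp2 ✓
C8: sp2 ✓
C9: sp
C10: sp
4 carbons are sp2.

4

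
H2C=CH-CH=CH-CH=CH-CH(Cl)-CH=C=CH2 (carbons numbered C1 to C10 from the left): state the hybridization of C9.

C9 (2 σ bonds, plus two π bonds) has steric number 2: sp.

sp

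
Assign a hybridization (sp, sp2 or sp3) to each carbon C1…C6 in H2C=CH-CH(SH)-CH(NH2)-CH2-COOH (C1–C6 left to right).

C1 sp2, C2 sp2, C3 sp3, C4 sp3, C5 sp3, C6 sp2

C1 is sp2: 3 σ bonds, plus one π bond, 3 electron-density regions.
C2 carries 3 σ bonds, plus one π bond, giving a steric number of 3, so it is sp2.
C3 (4 σ bonds) has steric number 4: sp3.
C4 carries 4 σ bonds, giving a steric number of 4, so it is sp3.
C5 — 4 σ bonds. Steric number 4, so sp3.
C6 carries 3 σ bonds, plus one π bond, giving a steric number of 3, so it is sp2.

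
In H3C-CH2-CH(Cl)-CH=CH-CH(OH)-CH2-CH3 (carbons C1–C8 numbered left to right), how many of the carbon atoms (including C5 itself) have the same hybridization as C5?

C5 is sp2 (one π bond).
C1: sp3
C2: sp3
C3: sp3
C4: sp2 ✓
C5: sp2 ✓
C6: sp3
C7: sp3
C8: sp3
2 carbons are sp2.

2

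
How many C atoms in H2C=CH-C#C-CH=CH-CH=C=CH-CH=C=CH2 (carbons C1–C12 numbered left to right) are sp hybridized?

4

C1: sp2
C2: sp2
C3: sp ✓
C4: sp ✓
C5: sp2
C6: sp2
C7: sp2
C8: sp ✓
C9: sp2
C10: sp2
C11: sp ✓
C12: sp2
C3, C4, C8, C11 → 4 sp carbons.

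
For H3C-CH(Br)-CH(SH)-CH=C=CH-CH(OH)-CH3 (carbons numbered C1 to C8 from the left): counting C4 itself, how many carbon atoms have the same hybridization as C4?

C4 is sp2 (one π bond).
C1: sp3
C2: sp3
C3: sp3
C4: sp2 ✓
C5: sp
C6: sp2 ✓
C7: sp3
C8: sp3
2 carbons are sp2.

2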